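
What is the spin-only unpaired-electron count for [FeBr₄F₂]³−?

5

Each bromide is −1; each fluoride is −1; balancing the −3 overall charge requires Fe(III).
Fe sits in group 8, so the d-electron count is 8 − 3 = 5.
The spin state decides the count: Bromide and fluoride are weak-field ligands for a first-row metal, so the complex is high-spin.
An octahedral high-spin d⁵ ion is t₂g³e_g², giving 5 unpaired electrons.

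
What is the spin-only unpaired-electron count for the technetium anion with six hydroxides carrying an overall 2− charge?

Summing ligand charges against the −2 overall charge gives an oxidation state of +4 for technetium.
Group 7 minus oxidation state 4 gives a d³ configuration.
In an octahedral field the d³ configuration is t₂g³e_g⁰ (only one arrangement possible), giving 3 unpaired electrons.

3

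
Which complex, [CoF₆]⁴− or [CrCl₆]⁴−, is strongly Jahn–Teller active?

[CrCl₆]⁴−

[CoF₆]⁴−: Summing ligand charges against the −4 overall charge gives an oxidation state of +2 for cobalt. Cobalt is a group-9 element; Co(II) is therefore d⁷. Fluoride is a weak-field ligand for a first-row metal, so the complex is high-spin. The d⁷ configuration leaves the e_g set evenly filled (or empty) — no strong Jahn–Teller driving force.
[CrCl₆]⁴−: Summing ligand charges against the −4 overall charge gives an oxidation state of +2 for chromium. Group 6 minus oxidation state 2 gives a d⁴ configuration. Chloride is a weak-field ligand for a first-row metal, so the complex is high-spin. The t₂g³e_g¹ (high-spin) configuration has an unevenly filled e_g set; the Jahn–Teller theorem predicts a tetragonal distortion (typically axial elongation) to lift the degeneracy.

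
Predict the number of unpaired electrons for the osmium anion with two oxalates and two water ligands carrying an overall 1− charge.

Ligand charges: each oxalate is −2; water is neutral. With an overall charge of −1 the osmium centre must be in the +3 oxidation state.
Osmium is a group-8 element; Os(III) is therefore d⁵.
Counting donor atoms: 2×oxalate (bidentate) → 4 donors; 2×water (monodentate) → 2 donors. Coordination number = 6.
The spin state decides the count: a 5d ion has a large Δₒ and is invariably low-spin.
An octahedral low-spin d⁵ ion is t₂g⁵e_g⁰, giving 1 unpaired electron.

1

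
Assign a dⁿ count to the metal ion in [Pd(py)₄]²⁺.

Ligand charges: pyridine is neutral. With an overall charge of +2 the palladium centre must be in the +2 oxidation state.
Palladium is a group-10 element; Pd(II) is therefore d⁸.

d8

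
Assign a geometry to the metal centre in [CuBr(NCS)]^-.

linear

Summing ligand charges against the −1 overall charge gives an oxidation state of +1 for copper.
Cu sits in group 11, so the d-electron count is 11 − 1 = 10.
With 2 monodentate ligands the coordination number is 2.
A d¹⁰ ion with only two ligands adopts a linear arrangement (sp hybridisation; no CFSE preference).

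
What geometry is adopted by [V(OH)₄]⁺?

tetrahedral

Ligand charges: each hydroxide is −1. With an overall charge of +1 the vanadium centre must be in the +5 oxidation state.
Vanadium is a group-5 element; V(V) is therefore d⁰.
Coordination number: 4.
A d⁰ ion has no crystal-field stabilisation preference between square planar and tetrahedral, so four ligands adopt the sterically favoured tetrahedral geometry.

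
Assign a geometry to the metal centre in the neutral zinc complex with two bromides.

Ligand charges: each bromide is −1. With an overall charge of 0 the zinc centre must be in the +2 oxidation state.
Group 12 minus oxidation state 2 gives a d¹⁰ configuration.
With 2 monodentate ligands the coordination number is 2.
A d¹⁰ ion with only two ligands adopts a linear arrangement (sp hybridisation; no CFSE preference).

linear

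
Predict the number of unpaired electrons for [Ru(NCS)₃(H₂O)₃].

Ligand charges: each isothiocyanate is −1; water is neutral. With an overall charge of 0 the ruthenium centre must be in the +3 oxidation state.
Group 8 minus oxidation state 3 gives a d⁵ configuration.
The spin state decides the count: a 4d ion has a large Δₒ and is invariably low-spin.
An octahedral low-spin d⁵ ion is t₂g⁵e_g⁰, giving 1 unpaired electron.

1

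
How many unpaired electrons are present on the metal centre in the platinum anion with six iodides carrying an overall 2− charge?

Ligand charges: each iodide is −1. With an overall charge of −2 the platinum centre must be in the +4 oxidation state.
Pt sits in group 10, so the d-electron count is 10 − 4 = 6.
The spin state decides the count: a 5d ion has a large Δₒ and is invariably low-spin.
An octahedral low-spin d⁶ ion is t₂g⁶e_g⁰, giving 0 unpaired electrons.

0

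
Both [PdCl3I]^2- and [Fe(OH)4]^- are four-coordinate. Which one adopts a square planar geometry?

[PdCl3I]^2-

For [PdCl3I]^2-: Each chloride is −1; each iodide is −1; balancing the −2 overall charge requires Pd(II). Group 10 minus oxidation state 2 gives a d⁸ configuration. A 4d d⁸ ion has a large crystal-field splitting; square planar leaves the high-energy d_{x²−y²} orbital empty and maximises CFSE. → square planar.
For [Fe(OH)4]^-: Summing ligand charges against the −1 overall charge gives an oxidation state of +3 for iron. Fe sits in group 8, so the d-electron count is 8 − 3 = 5. A high-spin d⁵ ion has zero CFSE in either geometry, so four ligands adopt the sterically favoured tetrahedral geometry. → tetrahedral.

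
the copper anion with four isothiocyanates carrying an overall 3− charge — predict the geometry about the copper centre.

Summing ligand charges against the −3 overall charge gives an oxidation state of +1 for copper.
Cu sits in group 11, so the d-electron count is 11 − 1 = 10.
Coordination number: 4.
A d¹⁰ ion has no crystal-field stabilisation preference between square planar and tetrahedral, so four ligands adopt the sterically favoured tetrahedral geometry.

tetrahedral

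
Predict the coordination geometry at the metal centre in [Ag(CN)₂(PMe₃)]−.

Each cyanide is −1; trimethylphosphine is neutral; balancing the −1 overall charge requires Ag(I).
Group 11 minus oxidation state 1 gives a d¹⁰ configuration.
With 3 monodentate ligands the coordination number is 3.
Three ligands around a d¹⁰ centre minimise repulsion in a trigonal-planar arrangement.

trigonal planar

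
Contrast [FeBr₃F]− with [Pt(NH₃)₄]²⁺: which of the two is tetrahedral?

For [FeBr₃F]−: Summing ligand charges against the −1 overall charge gives an oxidation state of +3 for iron. Iron is a group-8 element; Fe(III) is therefore d⁵. A high-spin d⁵ ion has zero CFSE in either geometry, so four ligands adopt the sterically favoured tetrahedral geometry. → tetrahedral.
For [Pt(NH₃)₄]²⁺: Ammonia is neutral; balancing the +2 overall charge requires Pt(II). Pt sits in group 10, so the d-electron count is 10 − 2 = 8. A 5d d⁸ ion has a large crystal-field splitting; square planar leaves the high-energy d_{x²−y²} orbital empty and maximises CFSE. → square planar.

[FeBr₃F]−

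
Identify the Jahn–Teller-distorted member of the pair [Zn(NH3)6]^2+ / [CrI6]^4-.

[Zn(NH3)6]^2+: Ammonia is neutral; balancing the +2 overall charge requires Zn(II). Group 12 minus oxidation state 2 gives a d¹⁰ configuration. The d¹⁰ configuration leaves the e_g set evenly filled (or empty) — no strong Jahn–Teller driving force.
[CrI6]^4-: Ligand charges: each iodide is −1. With an overall charge of −4 the chromium centre must be in the +2 oxidation state. Group 6 minus oxidation state 2 gives a d⁴ configuration. Iodide is a weak-field ligand for a first-row metal, so the complex is high-spin. The t₂g³e_g¹ (high-spin) configuration has an unevenly filled e_g set; the Jahn–Teller theorem predicts a tetragonal distortion (typically axial elongation) to lift the degeneracy.

[CrI6]^4-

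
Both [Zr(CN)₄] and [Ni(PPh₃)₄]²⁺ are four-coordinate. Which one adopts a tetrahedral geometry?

For [Zr(CN)₄]: Summing ligand charges against the 0 overall charge gives an oxidation state of +4 for zirconium. Group 4 minus oxidation state 4 gives a d⁰ configuration. A d⁰ ion has no crystal-field stabilisation preference between square planar and tetrahedral, so four ligands adopt the sterically favoured tetrahedral geometry. → tetrahedral.
For [Ni(PPh₃)₄]²⁺: Summing ligand charges against the +2 overall charge gives an oxidation state of +2 for nickel. Group 10 minus oxidation state 2 gives a d⁸ configuration. Triphenylphosphine is a strong-field ligand (high in the spectrochemical series). A 3d d⁸ ion with strong-field ligands gains enough CFSE to favour square planar over tetrahedral. → square planar.

[Zr(CN)₄]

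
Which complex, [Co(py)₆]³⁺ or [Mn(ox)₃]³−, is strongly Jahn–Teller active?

[Co(py)₆]³⁺: Summing ligand charges against the +3 overall charge gives an oxidation state of +3 for cobalt. Cobalt is a group-9 element; Co(III) is therefore d⁶. Co(III) has an exceptionally large octahedral splitting and is low-spin with essentially every ligand except fluoride. The d⁶ configuration leaves the e_g set evenly filled (or empty) — no strong Jahn–Teller driving force.
[Mn(ox)₃]³−: Summing ligand charges against the −3 overall charge gives an oxidation state of +3 for manganese. Manganese is a group-7 element; Mn(III) is therefore d⁴. Oxalate is a weak-field ligand for a first-row metal, so the complex is high-spin. The t₂g³e_g¹ (high-spin) configuration has an unevenly filled e_g set; the Jahn–Teller theorem predicts a tetragonal distortion (typically axial elongation) to lift the degeneracy.

[Mn(ox)₃]³−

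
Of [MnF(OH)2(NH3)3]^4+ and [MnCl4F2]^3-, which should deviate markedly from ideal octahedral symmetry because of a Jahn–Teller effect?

[MnF(OH)2(NH3)3]^4+: Summing ligand charges against the +4 overall charge gives an oxidation state of +7 for manganese. Mn sits in group 7, so the d-electron count is 7 − 7 = 0. The d⁰ configuration leaves the e_g set evenly filled (or empty) — no strong Jahn–Teller driving force.
[MnCl4F2]^3-: Each chloride is −1; each fluoride is −1; balancing the −3 overall charge requires Mn(III). Mn sits in group 7, so the d-electron count is 7 − 3 = 4. Chloride and fluoride are weak-field ligands for a first-row metal, so the complex is high-spin. The t₂g³e_g¹ (high-spin) configuration has an unevenly filled e_g set; the Jahn–Teller theorem predicts a tetragonal distortion (typically axial elongation) to lift the degeneracy.

[MnCl4F2]^3-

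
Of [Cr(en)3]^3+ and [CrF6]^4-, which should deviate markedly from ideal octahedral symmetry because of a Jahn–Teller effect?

[CrF6]^4-

[Cr(en)3]^3+: Ethylenediamine is neutral; balancing the +3 overall charge requires Cr(III). Cr sits in group 6, so the d-electron count is 6 − 3 = 3. The d³ configuration leaves the e_g set evenly filled (or empty) — no strong Jahn–Teller driving force.
[CrF6]^4-: Each fluoride is −1; balancing the −4 overall charge requires Cr(II). Chromium is a group-6 element; Cr(II) is therefore d⁴. Fluoride is a weak-field ligand for a first-row metal, so the complex is high-spin. The t₂g³e_g¹ (high-spin) configuration has an unevenly filled e_g set; the Jahn–Teller theorem predicts a tetragonal distortion (typically axial elongation) to lift the degeneracy.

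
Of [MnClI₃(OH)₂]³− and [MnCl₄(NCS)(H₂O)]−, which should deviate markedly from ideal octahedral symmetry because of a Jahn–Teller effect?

[MnClI₃(OH)₂]³−

[MnClI₃(OH)₂]³−: Each chloride is −1; each iodide is −1; each hydroxide is −1; balancing the −3 overall charge requires Mn(III). Mn sits in group 7, so the d-electron count is 7 − 3 = 4. Chloride, hydroxide, and iodide are weak-field ligands for a first-row metal, so the complex is high-spin. The t₂g³e_g¹ (high-spin) configuration has an unevenly filled e_g set; the Jahn–Teller theorem predicts a tetragonal distortion (typically axial elongation) to lift the degeneracy.
[MnCl₄(NCS)(H₂O)]−: Ligand charges: each chloride is −1; each isothiocyanate is −1; water is neutral. With an overall charge of −1 the manganese centre must be in the +4 oxidation state. Manganese is a group-7 element; Mn(IV) is therefore d³. The d³ configuration leaves the e_g set evenly filled (or empty) — no strong Jahn–Teller driving force.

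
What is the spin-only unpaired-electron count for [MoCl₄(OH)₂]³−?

3

Ligand charges: each chloride is −1; each hydroxide is −1. With an overall charge of −3 the molybdenum centre must be in the +3 oxidation state.
Mo sits in group 6, so the d-electron count is 6 − 3 = 3.
In an octahedral field the d³ configuration is t₂g³e_g⁰ (only one arrangement possible), giving 3 unpaired electrons.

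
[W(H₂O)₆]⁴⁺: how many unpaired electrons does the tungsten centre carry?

Water is neutral; balancing the +4 overall charge requires W(IV).
W sits in group 6, so the d-electron count is 6 − 4 = 2.
In an octahedral field the d² configuration is t₂g²e_g⁰ (only one arrangement possible), giving 2 unpaired electrons.

2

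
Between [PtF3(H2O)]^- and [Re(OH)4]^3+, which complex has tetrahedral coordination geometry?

For [PtF3(H2O)]^-: Ligand charges: each fluoride is −1; water is neutral. With an overall charge of −1 the platinum centre must be in the +2 oxidation state. Platinum is a group-10 element; Pt(II) is therefore d⁸. A 5d d⁸ ion has a large crystal-field splitting; square planar leaves the high-energy d_{x²−y²} orbital empty and maximises CFSE. → square planar.
For [Re(OH)4]^3+: Summing ligand charges against the +3 overall charge gives an oxidation state of +7 for rhenium. Rhenium is a group-7 element; Re(VII) is therefore d⁰. A d⁰ ion has no crystal-field stabilisation preference between square planar and tetrahedral, so four ligands adopt the sterically favoured tetrahedral geometry. → tetrahedral.

[Re(OH)4]^3+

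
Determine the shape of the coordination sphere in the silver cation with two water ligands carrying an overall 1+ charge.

linear

Ligand charges: water is neutral. With an overall charge of +1 the silver centre must be in the +1 oxidation state.
Group 11 minus oxidation state 1 gives a d¹⁰ configuration.
With 2 monodentate ligands the coordination number is 2.
A d¹⁰ ion with only two ligands adopts a linear arrangement (sp hybridisation; no CFSE preference).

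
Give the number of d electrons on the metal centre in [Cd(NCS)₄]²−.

Each isothiocyanate is −1; balancing the −2 overall charge requires Cd(II).
Cadmium is a group-12 element; Cd(II) is therefore d¹⁰.

d¹⁰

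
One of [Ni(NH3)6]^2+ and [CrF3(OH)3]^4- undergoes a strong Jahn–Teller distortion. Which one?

[Ni(NH3)6]^2+: Ligand charges: ammonia is neutral. With an overall charge of +2 the nickel centre must be in the +2 oxidation state. Ni sits in group 10, so the d-electron count is 10 − 2 = 8. The d⁸ configuration leaves the e_g set evenly filled (or empty) — no strong Jahn–Teller driving force.
[CrF3(OH)3]^4-: Ligand charges: each fluoride is −1; each hydroxide is −1. With an overall charge of −4 the chromium centre must be in the +2 oxidation state. Group 6 minus oxidation state 2 gives a d⁴ configuration. Fluoride and hydroxide are weak-field ligands for a first-row metal, so the complex is high-spin. The t₂g³e_g¹ (high-spin) configuration has an unevenly filled e_g set; the Jahn–Teller theorem predicts a tetragonal distortion (typically axial elongation) to lift the degeneracy.

[CrF3(OH)3]^4-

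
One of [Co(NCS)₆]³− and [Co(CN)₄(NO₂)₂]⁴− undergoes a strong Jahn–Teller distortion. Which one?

[Co(NCS)₆]³−: Ligand charges: each isothiocyanate is −1. With an overall charge of −3 the cobalt centre must be in the +3 oxidation state. Co sits in group 9, so the d-electron count is 9 − 3 = 6. Co(III) has an exceptionally large octahedral splitting and is low-spin with essentially every ligand except fluoride. The d⁶ configuration leaves the e_g set evenly filled (or empty) — no strong Jahn–Teller driving force.
[Co(CN)₄(NO₂)₂]⁴−: Ligand charges: each cyanide is −1; each nitro (N-bound nitrite) is −1. With an overall charge of −4 the cobalt centre must be in the +2 oxidation state. Cobalt is a group-9 element; Co(II) is therefore d⁷. Cyanide and nitro (N-bound nitrite) are strong-field ligands (high in the spectrochemical series) for a first-row metal, so the complex is low-spin. The t₂g⁶e_g¹ (low-spin) configuration has an unevenly filled e_g set; the Jahn–Teller theorem predicts a tetragonal distortion (typically axial elongation) to lift the degeneracy.

[Co(CN)₄(NO₂)₂]⁴−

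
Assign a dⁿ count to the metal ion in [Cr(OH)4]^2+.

Each hydroxide is −1; balancing the +2 overall charge requires Cr(VI).
Group 6 minus oxidation state 6 gives a d⁰ configuration.

d⁰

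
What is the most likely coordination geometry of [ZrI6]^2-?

Each iodide is −1; balancing the −2 overall charge requires Zr(IV).
Zirconium is a group-4 element; Zr(IV) is therefore d⁰.
Coordination number: 6.
Six donors around a single metal centre give an octahedral coordination sphere.

octahedral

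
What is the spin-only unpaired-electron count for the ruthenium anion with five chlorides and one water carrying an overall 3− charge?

Ligand charges: each chloride is −1; water is neutral. With an overall charge of −3 the ruthenium centre must be in the +2 oxidation state.
Ruthenium is a group-8 element; Ru(II) is therefore d⁶.
The spin state decides the count: a 4d ion has a large Δₒ and is invariably low-spin.
An octahedral low-spin d⁶ ion is t₂g⁶e_g⁰, giving 0 unpaired electrons.

0 unpaired electrons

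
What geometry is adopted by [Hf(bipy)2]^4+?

tetrahedral

Ligand charges: 2,2′-bipyridine is neutral. With an overall charge of +4 the hafnium centre must be in the +4 oxidation state.
Hf sits in group 4, so the d-electron count is 4 − 4 = 0.
Counting donor atoms: 2×2,2′-bipyridine (bidentate) → 4 donors. Coordination number = 4.
A d⁰ ion has no crystal-field stabilisation preference between square planar and tetrahedral, so four ligands adopt the sterically favoured tetrahedral geometry.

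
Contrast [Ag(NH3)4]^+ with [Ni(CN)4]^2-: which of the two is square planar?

For [Ag(NH3)4]^+: Ammonia is neutral; balancing the +1 overall charge requires Ag(I). Ag sits in group 11, so the d-electron count is 11 − 1 = 10. A d¹⁰ ion has no crystal-field stabilisation preference between square planar and tetrahedral, so four ligands adopt the sterically favoured tetrahedral geometry. → tetrahedral.
For [Ni(CN)4]^2-: Each cyanide is −1; balancing the −2 overall charge requires Ni(II). Group 10 minus oxidation state 2 gives a d⁸ configuration. Cyanide is a strong-field ligand (high in the spectrochemical series). A 3d d⁸ ion with strong-field ligands gains enough CFSE to favour square planar over tetrahedral. → square planar.

[Ni(CN)4]^2-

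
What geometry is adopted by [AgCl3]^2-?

Summing ligand charges against the −2 overall charge gives an oxidation state of +1 for silver.
Silver is a group-11 element; Ag(I) is therefore d¹⁰.
Coordination number: 3.
Three ligands around a d¹⁰ centre minimise repulsion in a trigonal-planar arrangement.

trigonal planar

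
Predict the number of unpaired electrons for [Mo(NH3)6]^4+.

Summing ligand charges against the +4 overall charge gives an oxidation state of +4 for molybdenum.
Mo sits in group 6, so the d-electron count is 6 − 4 = 2.
In an octahedral field the d² configuration is t₂g²e_g⁰ (only one arrangement possible), giving 2 unpaired electrons.

2 unpaired electrons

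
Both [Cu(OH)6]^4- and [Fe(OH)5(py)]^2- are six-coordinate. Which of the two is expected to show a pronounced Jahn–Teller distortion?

[Cu(OH)6]^4-

[Cu(OH)6]^4-: Each hydroxide is −1; balancing the −4 overall charge requires Cu(II). Group 11 minus oxidation state 2 gives a d⁹ configuration. The t₂g⁶e_g³ configuration has an unevenly filled e_g set; the Jahn–Teller theorem predicts a tetragonal distortion (typically axial elongation) to lift the degeneracy.
[Fe(OH)5(py)]^2-: Each hydroxide is −1; pyridine is neutral; balancing the −2 overall charge requires Fe(III). Fe sits in group 8, so the d-electron count is 8 − 3 = 5. Hydroxide is a weak-field ligand for a first-row metal, so the complex is high-spin. The d⁵ configuration leaves the e_g set evenly filled (or empty) — no strong Jahn–Teller driving force.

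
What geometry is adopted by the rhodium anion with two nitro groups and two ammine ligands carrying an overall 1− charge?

square planar

Each nitro (N-bound nitrite) is −1; ammonia is neutral; balancing the −1 overall charge requires Rh(I).
Rhodium is a group-9 element; Rh(I) is therefore d⁸.
Coordination number: 4.
A 4d d⁸ ion has a large crystal-field splitting; square planar leaves the high-energy d_{x²−y²} orbital empty and maximises CFSE.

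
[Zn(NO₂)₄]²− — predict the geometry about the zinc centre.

Each nitro (N-bound nitrite) is −1; balancing the −2 overall charge requires Zn(II).
Zn sits in group 12, so the d-electron count is 12 − 2 = 10.
With 4 monodentate ligands the coordination number is 4.
A d¹⁰ ion has no crystal-field stabilisation preference between square planar and tetrahedral, so four ligands adopt the sterically favoured tetrahedral geometry.

tetrahedral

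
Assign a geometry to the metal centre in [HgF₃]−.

Each fluoride is −1; balancing the −1 overall charge requires Hg(II).
Group 12 minus oxidation state 2 gives a d¹⁰ configuration.
With 3 monodentate ligands the coordination number is 3.
Three ligands around a d¹⁰ centre minimise repulsion in a trigonal-planar arrangement.

trigonal planar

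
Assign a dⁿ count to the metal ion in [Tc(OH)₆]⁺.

Ligand charges: each hydroxide is −1. With an overall charge of +1 the technetium centre must be in the +7 oxidation state.
Group 7 minus oxidation state 7 gives a d⁰ configuration.

d⁰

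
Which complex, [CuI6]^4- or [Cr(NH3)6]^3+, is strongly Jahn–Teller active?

[CuI6]^4-: Ligand charges: each iodide is −1. With an overall charge of −4 the copper centre must be in the +2 oxidation state. Copper is a group-11 element; Cu(II) is therefore d⁹. The t₂g⁶e_g³ configuration has an unevenly filled e_g set; the Jahn–Teller theorem predicts a tetragonal distortion (typically axial elongation) to lift the degeneracy.
[Cr(NH3)6]^3+: Ammonia is neutral; balancing the +3 overall charge requires Cr(III). Chromium is a group-6 element; Cr(III) is therefore d³. The d³ configuration leaves the e_g set evenly filled (or empty) — no strong Jahn–Teller driving force.

[CuI6]^4-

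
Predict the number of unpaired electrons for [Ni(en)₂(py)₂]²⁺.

Summing ligand charges against the +2 overall charge gives an oxidation state of +2 for nickel.
Group 10 minus oxidation state 2 gives a d⁸ configuration.
Counting donor atoms: 2×ethylenediamine (bidentate) → 4 donors; 2×pyridine (monodentate) → 2 donors. Coordination number = 6.
In an octahedral field the d⁸ configuration is t₂g⁶e_g² (only one arrangement possible), giving 2 unpaired electrons.

2 unpaired electrons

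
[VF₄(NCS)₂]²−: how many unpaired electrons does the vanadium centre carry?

1 unpaired electron

Ligand charges: each fluoride is −1; each isothiocyanate is −1. With an overall charge of −2 the vanadium centre must be in the +4 oxidation state.
Vanadium is a group-5 element; V(IV) is therefore d¹.
In an octahedral field the d¹ configuration is t₂g¹e_g⁰ (only one arrangement possible), giving 1 unpaired electron.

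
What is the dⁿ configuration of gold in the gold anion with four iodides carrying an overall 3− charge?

d¹⁰

Summing ligand charges against the −3 overall charge gives an oxidation state of +1 for gold.
Group 11 minus oxidation state 1 gives a d¹⁰ configuration.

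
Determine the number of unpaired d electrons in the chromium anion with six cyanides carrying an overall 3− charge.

Summing ligand charges against the −3 overall charge gives an oxidation state of +3 for chromium.
Cr sits in group 6, so the d-electron count is 6 − 3 = 3.
In an octahedral field the d³ configuration is t₂g³e_g⁰ (only one arrangement possible), giving 3 unpaired electrons.

3 unpaired electrons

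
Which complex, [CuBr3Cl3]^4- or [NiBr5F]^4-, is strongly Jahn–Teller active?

[CuBr3Cl3]^4-

[CuBr3Cl3]^4-: Summing ligand charges against the −4 overall charge gives an oxidation state of +2 for copper. Cu sits in group 11, so the d-electron count is 11 − 2 = 9. The t₂g⁶e_g³ configuration has an unevenly filled e_g set; the Jahn–Teller theorem predicts a tetragonal distortion (typically axial elongation) to lift the degeneracy.
[NiBr5F]^4-: Each bromide is −1; each fluoride is −1; balancing the −4 overall charge requires Ni(II). Group 10 minus oxidation state 2 gives a d⁸ configuration. The d⁸ configuration leaves the e_g set evenly filled (or empty) — no strong Jahn–Teller driving force.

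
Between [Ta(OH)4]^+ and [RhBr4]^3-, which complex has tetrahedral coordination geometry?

For [Ta(OH)4]^+: Each hydroxide is −1; balancing the +1 overall charge requires Ta(V). Tantalum is a group-5 element; Ta(V) is therefore d⁰. A d⁰ ion has no crystal-field stabilisation preference between square planar and tetrahedral, so four ligands adopt the sterically favoured tetrahedral geometry. → tetrahedral.
For [RhBr4]^3-: Ligand charges: each bromide is −1. With an overall charge of −3 the rhodium centre must be in the +1 oxidation state. Group 9 minus oxidation state 1 gives a d⁸ configuration. A 4d d⁸ ion has a large crystal-field splitting; square planar leaves the high-energy d_{x²−y²} orbital empty and maximises CFSE. → square planar.

[Ta(OH)4]^+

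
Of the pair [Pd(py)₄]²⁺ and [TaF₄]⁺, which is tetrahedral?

For [Pd(py)₄]²⁺: Pyridine is neutral; balancing the +2 overall charge requires Pd(II). Palladium is a group-10 element; Pd(II) is therefore d⁸. A 4d d⁸ ion has a large crystal-field splitting; square planar leaves the high-energy d_{x²−y²} orbital empty and maximises CFSE. → square planar.
For [TaF₄]⁺: Ligand charges: each fluoride is −1. With an overall charge of +1 the tantalum centre must be in the +5 oxidation state. Ta sits in group 5, so the d-electron count is 5 − 5 = 0. A d⁰ ion has no crystal-field stabilisation preference between square planar and tetrahedral, so four ligands adopt the sterically favoured tetrahedral geometry. → tetrahedral.

[TaF₄]⁺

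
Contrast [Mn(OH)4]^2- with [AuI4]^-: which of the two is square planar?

[AuI4]^-

For [Mn(OH)4]^2-: Ligand charges: each hydroxide is −1. With an overall charge of −2 the manganese centre must be in the +2 oxidation state. Manganese is a group-7 element; Mn(II) is therefore d⁵. A high-spin d⁵ ion has zero CFSE in either geometry, so four ligands adopt the sterically favoured tetrahedral geometry. → tetrahedral.
For [AuI4]^-: Summing ligand charges against the −1 overall charge gives an oxidation state of +3 for gold. Au sits in group 11, so the d-electron count is 11 − 3 = 8. A 5d d⁸ ion has a large crystal-field splitting; square planar leaves the high-energy d_{x²−y²} orbital empty and maximises CFSE. → square planar.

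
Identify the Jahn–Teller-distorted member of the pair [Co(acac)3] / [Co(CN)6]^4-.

[Co(acac)3]: Each acetylacetonate is −1; balancing the 0 overall charge requires Co(III). Group 9 minus oxidation state 3 gives a d⁶ configuration. Co(III) has an exceptionally large octahedral splitting and is low-spin with essentially every ligand except fluoride. The d⁶ configuration leaves the e_g set evenly filled (or empty) — no strong Jahn–Teller driving force.
[Co(CN)6]^4-: Ligand charges: each cyanide is −1. With an overall charge of −4 the cobalt centre must be in the +2 oxidation state. Cobalt is a group-9 element; Co(II) is therefore d⁷. Cyanide is a strong-field ligand (high in the spectrochemical series) for a first-row metal, so the complex is low-spin. The t₂g⁶e_g¹ (low-spin) configuration has an unevenly filled e_g set; the Jahn–Teller theorem predicts a tetragonal distortion (typically axial elongation) to lift the degeneracy.

[Co(CN)6]^4-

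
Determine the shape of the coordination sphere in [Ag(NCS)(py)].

linear

Ligand charges: each isothiocyanate is −1; pyridine is neutral. With an overall charge of 0 the silver centre must be in the +1 oxidation state.
Group 11 minus oxidation state 1 gives a d¹⁰ configuration.
With 2 monodentate ligands the coordination number is 2.
A d¹⁰ ion with only two ligands adopts a linear arrangement (sp hybridisation; no CFSE preference).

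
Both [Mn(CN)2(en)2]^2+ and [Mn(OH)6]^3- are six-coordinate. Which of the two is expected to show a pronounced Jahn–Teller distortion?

[Mn(CN)2(en)2]^2+: Summing ligand charges against the +2 overall charge gives an oxidation state of +4 for manganese. Group 7 minus oxidation state 4 gives a d³ configuration. The d³ configuration leaves the e_g set evenly filled (or empty) — no strong Jahn–Teller driving force.
[Mn(OH)6]^3-: Summing ligand charges against the −3 overall charge gives an oxidation state of +3 for manganese. Group 7 minus oxidation state 3 gives a d⁴ configuration. Hydroxide is a weak-field ligand for a first-row metal, so the complex is high-spin. The t₂g³e_g¹ (high-spin) configuration has an unevenly filled e_g set; the Jahn–Teller theorem predicts a tetragonal distortion (typically axial elongation) to lift the degeneracy.

[Mn(OH)6]^3-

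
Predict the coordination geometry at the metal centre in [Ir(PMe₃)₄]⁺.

square planar

Ligand charges: trimethylphosphine is neutral. With an overall charge of +1 the iridium centre must be in the +1 oxidation state.
Ir sits in group 9, so the d-electron count is 9 − 1 = 8.
With 4 monodentate ligands the coordination number is 4.
A 5d d⁸ ion has a large crystal-field splitting; square planar leaves the high-energy d_{x²−y²} orbital empty and maximises CFSE.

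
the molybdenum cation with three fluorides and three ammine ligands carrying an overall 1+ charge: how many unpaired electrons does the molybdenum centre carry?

2

Each fluoride is −1; ammonia is neutral; balancing the +1 overall charge requires Mo(IV).
Mo sits in group 6, so the d-electron count is 6 − 4 = 2.
In an octahedral field the d² configuration is t₂g²e_g⁰ (only one arrangement possible), giving 2 unpaired electrons.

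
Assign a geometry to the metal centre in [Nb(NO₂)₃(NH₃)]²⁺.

Summing ligand charges against the +2 overall charge gives an oxidation state of +5 for niobium.
Group 5 minus oxidation state 5 gives a d⁰ configuration.
Coordination number: 4.
A d⁰ ion has no crystal-field stabilisation preference between square planar and tetrahedral, so four ligands adopt the sterically favoured tetrahedral geometry.

tetrahedral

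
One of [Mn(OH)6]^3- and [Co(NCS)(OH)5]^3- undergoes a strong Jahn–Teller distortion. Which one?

[Mn(OH)6]^3-: Each hydroxide is −1; balancing the −3 overall charge requires Mn(III). Manganese is a group-7 element; Mn(III) is therefore d⁴. Hydroxide is a weak-field ligand for a first-row metal, so the complex is high-spin. The t₂g³e_g¹ (high-spin) configuration has an unevenly filled e_g set; the Jahn–Teller theorem predicts a tetragonal distortion (typically axial elongation) to lift the degeneracy.
[Co(NCS)(OH)5]^3-: Each isothiocyanate is −1; each hydroxide is −1; balancing the −3 overall charge requires Co(III). Group 9 minus oxidation state 3 gives a d⁶ configuration. Co(III) has an exceptionally large octahedral splitting and is low-spin with essentially every ligand except fluoride. The d⁶ configuration leaves the e_g set evenly filled (or empty) — no strong Jahn–Teller driving force.

[Mn(OH)6]^3-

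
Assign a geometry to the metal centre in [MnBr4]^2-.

Each bromide is −1; balancing the −2 overall charge requires Mn(II).
Group 7 minus oxidation state 2 gives a d⁵ configuration.
With 4 monodentate ligands the coordination number is 4.
Bromide is a weak-field ligand.
A high-spin d⁵ ion has zero CFSE in either geometry, so four ligands adopt the sterically favoured tetrahedral geometry.

tetrahedral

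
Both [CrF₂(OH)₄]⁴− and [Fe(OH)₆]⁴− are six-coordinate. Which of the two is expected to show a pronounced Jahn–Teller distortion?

[CrF₂(OH)₄]⁴−: Summing ligand charges against the −4 overall charge gives an oxidation state of +2 for chromium. Cr sits in group 6, so the d-electron count is 6 − 2 = 4. Fluoride and hydroxide are weak-field ligands for a first-row metal, so the complex is high-spin. The t₂g³e_g¹ (high-spin) configuration has an unevenly filled e_g set; the Jahn–Teller theorem predicts a tetragonal distortion (typically axial elongation) to lift the degeneracy.
[Fe(OH)₆]⁴−: Summing ligand charges against the −4 overall charge gives an oxidation state of +2 for iron. Fe sits in group 8, so the d-electron count is 8 − 2 = 6. Hydroxide is a weak-field ligand for a first-row metal, so the complex is high-spin. The d⁶ configuration leaves the e_g set evenly filled (or empty) — no strong Jahn–Teller driving force.

[CrF₂(OH)₄]⁴−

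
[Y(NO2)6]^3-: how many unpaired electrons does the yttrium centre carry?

Summing ligand charges against the −3 overall charge gives an oxidation state of +3 for yttrium.
Group 3 minus oxidation state 3 gives a d⁰ configuration.
In an octahedral field the d⁰ configuration is t₂g⁰e_g⁰, giving 0 unpaired electrons.

0 unpaired electrons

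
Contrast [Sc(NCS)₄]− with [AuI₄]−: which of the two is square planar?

For [Sc(NCS)₄]−: Summing ligand charges against the −1 overall charge gives an oxidation state of +3 for scandium. Scandium is a group-3 element; Sc(III) is therefore d⁰. A d⁰ ion has no crystal-field stabilisation preference between square planar and tetrahedral, so four ligands adopt the sterically favoured tetrahedral geometry. → tetrahedral.
For [AuI₄]−: Summing ligand charges against the −1 overall charge gives an oxidation state of +3 for gold. Gold is a group-11 element; Au(III) is therefore d⁸. A 5d d⁸ ion has a large crystal-field splitting; square planar leaves the high-energy d_{x²−y²} orbital empty and maximises CFSE. → square planar.

[AuI₄]−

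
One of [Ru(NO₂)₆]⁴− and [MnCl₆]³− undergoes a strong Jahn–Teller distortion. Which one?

[MnCl₆]³−

[Ru(NO₂)₆]⁴−: Each nitro (N-bound nitrite) is −1; balancing the −4 overall charge requires Ru(II). Ruthenium is a group-8 element; Ru(II) is therefore d⁶. A 4d ion has a large Δₒ and is invariably low-spin. The d⁶ configuration leaves the e_g set evenly filled (or empty) — no strong Jahn–Teller driving force.
[MnCl₆]³−: Ligand charges: each chloride is −1. With an overall charge of −3 the manganese centre must be in the +3 oxidation state. Group 7 minus oxidation state 3 gives a d⁴ configuration. Chloride is a weak-field ligand for a first-row metal, so the complex is high-spin. The t₂g³e_g¹ (high-spin) configuration has an unevenly filled e_g set; the Jahn–Teller theorem predicts a tetragonal distortion (typically axial elongation) to lift the degeneracy.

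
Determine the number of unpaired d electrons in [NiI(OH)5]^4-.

2 unpaired electrons

Ligand charges: each iodide is −1; each hydroxide is −1. With an overall charge of −4 the nickel centre must be in the +2 oxidation state.
Group 10 minus oxidation state 2 gives a d⁸ configuration.
In an octahedral field the d⁸ configuration is t₂g⁶e_g² (only one arrangement possible), giving 2 unpaired electrons.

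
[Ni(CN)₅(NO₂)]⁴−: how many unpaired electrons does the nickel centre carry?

2 unpaired electrons

Ligand charges: each cyanide is −1; each nitro (N-bound nitrite) is −1. With an overall charge of −4 the nickel centre must be in the +2 oxidation state.
Group 10 minus oxidation state 2 gives a d⁸ configuration.
In an octahedral field the d⁸ configuration is t₂g⁶e_g² (only one arrangement possible), giving 2 unpaired electrons.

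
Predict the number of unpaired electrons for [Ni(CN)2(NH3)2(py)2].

Each cyanide is −1; ammonia is neutral; pyridine is neutral; balancing the 0 overall charge requires Ni(II).
Nickel is a group-10 element; Ni(II) is therefore d⁸.
In an octahedral field the d⁸ configuration is t₂g⁶e_g² (only one arrangement possible), giving 2 unpaired electrons.

2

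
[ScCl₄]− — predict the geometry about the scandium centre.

tetrahedral

Each chloride is −1; balancing the −1 overall charge requires Sc(III).
Scandium is a group-3 element; Sc(III) is therefore d⁰.
Coordination number: 4.
A d⁰ ion has no crystal-field stabilisation preference between square planar and tetrahedral, so four ligands adopt the sterically favoured tetrahedral geometry.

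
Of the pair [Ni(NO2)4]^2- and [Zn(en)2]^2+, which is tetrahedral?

For [Ni(NO2)4]^2-: Ligand charges: each nitro (N-bound nitrite) is −1. With an overall charge of −2 the nickel centre must be in the +2 oxidation state. Nickel is a group-10 element; Ni(II) is therefore d⁸. Nitro (N-bound nitrite) is a strong-field ligand (high in the spectrochemical series). A 3d d⁸ ion with strong-field ligands gains enough CFSE to favour square planar over tetrahedral. → square planar.
For [Zn(en)2]^2+: Summing ligand charges against the +2 overall charge gives an oxidation state of +2 for zinc. Group 12 minus oxidation state 2 gives a d¹⁰ configuration. A d¹⁰ ion has no crystal-field stabilisation preference between square planar and tetrahedral, so four ligands adopt the sterically favoured tetrahedral geometry. → tetrahedral.

[Zn(en)2]^2+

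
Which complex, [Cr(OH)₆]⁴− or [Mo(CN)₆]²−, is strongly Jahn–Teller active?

[Cr(OH)₆]⁴−: Each hydroxide is −1; balancing the −4 overall charge requires Cr(II). Group 6 minus oxidation state 2 gives a d⁴ configuration. Hydroxide is a weak-field ligand for a first-row metal, so the complex is high-spin. The t₂g³e_g¹ (high-spin) configuration has an unevenly filled e_g set; the Jahn–Teller theorem predicts a tetragonal distortion (typically axial elongation) to lift the degeneracy.
[Mo(CN)₆]²−: Ligand charges: each cyanide is −1. With an overall charge of −2 the molybdenum centre must be in the +4 oxidation state. Molybdenum is a group-6 element; Mo(IV) is therefore d². The d² configuration leaves the e_g set evenly filled (or empty) — no strong Jahn–Teller driving force.

[Cr(OH)₆]⁴−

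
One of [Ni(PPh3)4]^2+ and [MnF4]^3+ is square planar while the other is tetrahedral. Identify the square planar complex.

[Ni(PPh3)4]^2+

For [Ni(PPh3)4]^2+: Ligand charges: triphenylphosphine is neutral. With an overall charge of +2 the nickel centre must be in the +2 oxidation state. Ni sits in group 10, so the d-electron count is 10 − 2 = 8. Triphenylphosphine is a strong-field ligand (high in the spectrochemical series). A 3d d⁸ ion with strong-field ligands gains enough CFSE to favour square planar over tetrahedral. → square planar.
For [MnF4]^3+: Ligand charges: each fluoride is −1. With an overall charge of +3 the manganese centre must be in the +7 oxidation state. Manganese is a group-7 element; Mn(VII) is therefore d⁰. A d⁰ ion has no crystal-field stabilisation preference between square planar and tetrahedral, so four ligands adopt the sterically favoured tetrahedral geometry. → tetrahedral.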